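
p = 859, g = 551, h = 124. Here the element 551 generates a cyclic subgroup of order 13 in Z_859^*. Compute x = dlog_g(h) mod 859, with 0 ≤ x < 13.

8

Successive powers of 551 modulo 859:
  551^0=1  551^1=551  551^2=374  551^3=773  551^4=718  551^5=478
  551^6=524  551^7=100  551^8=124
So 551^8 ≡ 124 (mod 859), giving x = 8.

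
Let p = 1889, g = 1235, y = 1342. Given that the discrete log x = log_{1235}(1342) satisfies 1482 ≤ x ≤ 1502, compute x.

1500

Compute 1235^1482 mod 1889 = 1049, then multiply by 1235 repeatedly:
  1235^1482=1049  1235^1483=1550  1235^1484=693  1235^1485=138  1235^1486=420
  1235^1487=1114  1235^1488=598  1235^1489=1820  1235^1490=1679  1235^1491=1332
  1235^1492=1590  1235^1493=979  1235^1494=105  1235^1495=1223  1235^1496=1094
  1235^1497=455  1235^1498=892  1235^1499=333  1235^1500=1342
Found 1342 at exponent 1500.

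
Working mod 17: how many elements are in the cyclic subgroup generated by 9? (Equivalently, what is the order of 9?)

The order of 9 must divide p − 1 = 16 = 2^4.
Divisors: 1, 2, 4, 8, 16.
Check each in increasing order: 9^1 ≡ 9;  9^2 ≡ 13;  9^4 ≡ 16;  9^8 ≡ 1.
Smallest exponent giving 1 is 8.

8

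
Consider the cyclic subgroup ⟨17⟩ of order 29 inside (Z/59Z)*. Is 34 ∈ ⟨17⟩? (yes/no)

no

34 ∈ ⟨17⟩ iff 34^29 ≡ 1 (mod 59), since |⟨17⟩| = 29.
34^29 mod 59 = 58.
Since 58 ≠ 1, 34 does not lie in the subgroup.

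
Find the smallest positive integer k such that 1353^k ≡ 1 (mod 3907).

1953

The order of 1353 must divide p − 1 = 3906 = 2 · 3^2 · 7 · 31.
Divisors: 1, 2, 3, 6, 7, 9, 14, 18, 21, 31, 42, 62, 63, 93, 126, 186, 217, 279, 434, 558, 651, 1302, 1953, 3906.
Check each in increasing order: 1353^1 ≡ 1353;  1353^2 ≡ 2133;  1353^3 ≡ 2583;  1353^6 ≡ 2640;  1353^7 ≡ 922;  1353^9 ≡ 1405;  1353^14 ≡ 2265;  1353^18 ≡ 990;  1353^21 ≡ 1992;  1353^31 ≡ 3182;  1353^42 ≡ 2459;  1353^62 ≡ 2087;  1353^63 ≡ 2857;  1353^93 ≡ 2841;  1353^126 ≡ 726;  1353^186 ≡ 3326;  1353^217 ≡ 3176;  1353^279 ≡ 2040;  1353^434 ≡ 3009;  1353^558 ≡ 645;  1353^651 ≡ 62;  1353^1302 ≡ 3844;  1353^1953 ≡ 1.
Smallest exponent giving 1 is 1953.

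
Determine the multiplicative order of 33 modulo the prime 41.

The order of 33 must divide p − 1 = 40 = 2^3 · 5.
Divisors: 1, 2, 4, 5, 8, 10, 20, 40.
Check each in increasing order: 33^1 ≡ 33;  33^2 ≡ 23;  33^4 ≡ 37;  33^5 ≡ 32;  33^8 ≡ 16;  33^10 ≡ 40;  33^20 ≡ 1.
Smallest exponent giving 1 is 20.

20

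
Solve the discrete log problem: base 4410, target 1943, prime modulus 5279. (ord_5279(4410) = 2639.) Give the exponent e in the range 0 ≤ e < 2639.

111

Baby-step giant-step with m = ceil(sqrt(2639)) = 52.
Baby table (4410^j mod 5279 for j=0..51):
  0:1  1:4410  2:264  3:2860  4:1069  5:143  6:2429  7:799
  8:2497  9:5055  10:4612  11:4212  12:3398  13:3378  14:4921  15:4920
  16:510  17:246  18:2665  19:1596  20:1453  21:4303  22:3504  23:1007
  24:1231  25:1898  26:2965  27:4846  28:1468  29:1826  30:2185  31:1675
  32:1429  33:4043  34:2447  35:994  36:1970  37:3745  38:2738  39:1507
  40:4888  41:1923  42:2356  43:888  44:4341  45:2156  46:481  47:4331
  48:288  49:3120  50:2126  51:156
Giant step factor: 4410^(-52) ≡ 3814 (mod 5279).
Scan 1943·3814^i mod 5279 for i = 0, 1, …:
  i=0: 1943   i=1: 4165   i=2: 799
Match at i=2, j=7: e = 2·52 + 7 = 111.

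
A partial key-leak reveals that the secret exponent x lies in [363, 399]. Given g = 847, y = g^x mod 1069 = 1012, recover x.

Compute 847^363 mod 1069 = 353, then multiply by 847 repeatedly:
  847^363=353  847^364=740  847^365=346  847^366=156  847^367=645
  847^368=56  847^369=396  847^370=815  847^371=800  847^372=923
  847^373=342  847^374=1044  847^375=205  847^376=457  847^377=101
  847^378=27  847^379=420  847^380=832  847^381=233  847^382=655
  847^383=1043  847^384=427  847^385=347  847^386=1003  847^387=755
  847^388=223  847^389=737  847^390=1012
Found 1012 at exponent 390.

390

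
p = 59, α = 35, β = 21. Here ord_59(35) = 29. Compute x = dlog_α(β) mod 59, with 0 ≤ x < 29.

27

Successive powers of 35 modulo 59:
  35^0=1  35^1=35  35^2=45  35^3=41  35^4=19  35^5=16
  35^6=29  35^7=12  35^8=7  35^9=9  35^10=20  35^11=51
  35^12=15  35^13=53  35^14=26  35^15=25  35^16=49  35^17=4
  35^18=22  35^19=3  35^20=46  35^21=17  35^22=5  35^23=57
  35^24=48  35^25=28  35^26=36  35^27=21
So 35^27 ≡ 21 (mod 59), giving x = 27.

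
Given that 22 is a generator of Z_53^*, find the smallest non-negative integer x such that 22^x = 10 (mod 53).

Baby-step giant-step with m = ceil(sqrt(52)) = 8.
Baby table (22^j mod 53 for j=0..7):
  0:1  1:22  2:7  3:48  4:49  5:18  6:25  7:20
Giant step factor: 22^(-8) ≡ 10 (mod 53).
Scan 10·10^i mod 53 for i = 0, 1, …:
  i=0: 10   i=1: 47   i=2: 46   i=3: 36
  i=4: 42   i=5: 49
Match at i=5, j=4: x = 5·8 + 4 = 44.

44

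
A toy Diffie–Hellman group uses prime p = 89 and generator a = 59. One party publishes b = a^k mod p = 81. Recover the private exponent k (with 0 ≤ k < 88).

Baby-step giant-step with m = ceil(sqrt(88)) = 10.
Baby table (59^j mod 89 for j=0..9):
  0:1  1:59  2:10  3:56  4:11  5:26  6:21  7:82
  8:32  9:19
Giant step factor: 59^(-10) ≡ 42 (mod 89).
Scan 81·42^i mod 89 for i = 0, 1, …:
  i=0: 81   i=1: 20   i=2: 39   i=3: 36
  i=4: 88   i=5: 47   i=6: 16   i=7: 49
  i=8: 11
Match at i=8, j=4: k = 8·10 + 4 = 84.

84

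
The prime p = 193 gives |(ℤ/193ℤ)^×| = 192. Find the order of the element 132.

The order of 132 must divide p − 1 = 192 = 2^6 · 3.
Divisors: 1, 2, 3, 4, 6, 8, 12, 16, 24, 32, 48, 64, 96, 192.
Check each in increasing order: 132^1 ≡ 132;  132^2 ≡ 54;  132^3 ≡ 180;  132^4 ≡ 21;  132^6 ≡ 169;  132^8 ≡ 55;  132^12 ≡ 190;  132^16 ≡ 130;  132^24 ≡ 9;  132^32 ≡ 109;  132^48 ≡ 81;  132^64 ≡ 108;  132^96 ≡ 192;  132^192 ≡ 1.
Smallest exponent giving 1 is 192.

192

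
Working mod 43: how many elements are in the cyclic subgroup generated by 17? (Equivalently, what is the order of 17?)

21

The order of 17 must divide p − 1 = 42 = 2 · 3 · 7.
Divisors: 1, 2, 3, 6, 7, 14, 21, 42.
Check each in increasing order: 17^1 ≡ 17;  17^2 ≡ 31;  17^3 ≡ 11;  17^6 ≡ 35;  17^7 ≡ 36;  17^14 ≡ 6;  17^21 ≡ 1.
Smallest exponent giving 1 is 21.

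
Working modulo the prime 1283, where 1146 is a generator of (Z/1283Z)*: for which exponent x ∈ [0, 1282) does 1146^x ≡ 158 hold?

708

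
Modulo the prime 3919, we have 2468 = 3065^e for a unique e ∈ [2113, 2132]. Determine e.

2132

Compute 3065^2113 mod 3919 = 2618, then multiply by 3065 repeatedly:
  3065^2113=2618  3065^2114=1977  3065^2115=731  3065^2116=2766  3065^2117=993
  3065^2118=2401  3065^2119=3102  3065^2120=136  3065^2121=1426  3065^2122=1005
  3065^2123=3910  3065^2124=3767  3065^2125=481  3065^2126=721  3065^2127=3468
  3065^2128=1092  3065^2129=154  3065^2130=1730  3065^2131=43  3065^2132=2468
Found 2468 at exponent 2132.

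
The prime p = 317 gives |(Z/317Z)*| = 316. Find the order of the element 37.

158

The order of 37 must divide p − 1 = 316 = 2^2 · 79.
Divisors: 1, 2, 4, 79, 158, 316.
Check each in increasing order: 37^1 ≡ 37;  37^2 ≡ 101;  37^4 ≡ 57;  37^79 ≡ 316;  37^158 ≡ 1.
Smallest exponent giving 1 is 158.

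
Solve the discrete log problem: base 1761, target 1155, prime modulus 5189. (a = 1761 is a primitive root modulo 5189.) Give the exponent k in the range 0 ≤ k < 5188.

3330

Baby-step giant-step with m = ceil(sqrt(5188)) = 73.
Baby table (1761^j mod 5189 for j=0..72):
  0:1  1:1761  2:3288  3:4433  4:2257  5:4992  6:746  7:889
  8:3640  9:1625  10:2486  11:3519  12:1293  13:4191  14:1593  15:3213
  16:2083  17:4729  18:4613  19:2708  20:97  21:4769  22:2407  23:4503
  24:991  25:1647  26:4905  27:3209  28:228  29:1955  30:2448  31:4058
  32:885  33:1785  34:4040  35:321  36:4869  37:2081  38:1207  39:3226
  40:4220  41:772  42:5163  43:915  44:2725  45:4089  46:3586  47:5122
  48:1360  49:2831  50:3951  51:4451  52:2821  53:1908  54:2705  55:3
  56:94  57:4675  58:2921  59:1582  60:4598  61:2238  62:2667  63:542
  64:4875  65:2269  66:179  67:3879  68:2195  69:4779  70:4450  71:1060
  72:3809
Giant step factor: 1761^(-73) ≡ 3114 (mod 5189).
Scan 1155·3114^i mod 5189 for i = 0, 1, …:
  i=0: 1155   i=1: 693   i=2: 4567   i=3: 3778
  i=4: 1229   i=5: 2813   i=6: 650   i=7: 390
  i=8: 234   i=9: 2216     …   i=44: 1626
  i=45: 4089
Match at i=45, j=45: k = 45·73 + 45 = 3330.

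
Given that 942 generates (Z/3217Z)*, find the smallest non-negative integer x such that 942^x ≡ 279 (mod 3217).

201

Baby-step giant-step with m = ceil(sqrt(3216)) = 57.
Baby table (942^j mod 3217 for j=0..56):
  0:1  1:942  2:2689  3:1259  4:2122  5:1167  6:2317  7:1488
  8:2301  9:2501  10:1098  11:1659  12:2533  13:2289  14:848  15:1000
  16:2636  17:2805  18:1153  19:1997  20:2446  21:760  22:1746  23:845
  24:1391  25:1003  26:2245  27:1221  28:1713  29:1929  30:2730  31:1277
  32:2993  33:1314  34:2460  35:1080  36:788  37:2386  38:2146  39:1256
  40:2513  41:2751  42:1757  43:1556  44:2017  45:1984  46:3068  47:1190
  48:1464  49:2212  50:2305  51:3052  52:2203  53:261  54:1370  55:523
  56:465
Giant step factor: 942^(-57) ≡ 118 (mod 3217).
Scan 279·118^i mod 3217 for i = 0, 1, …:
  i=0: 279   i=1: 752   i=2: 1877   i=3: 2730
Match at i=3, j=30: x = 3·57 + 30 = 201.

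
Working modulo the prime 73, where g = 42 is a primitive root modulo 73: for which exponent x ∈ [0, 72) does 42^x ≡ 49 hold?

6

Baby-step giant-step with m = ceil(sqrt(72)) = 9.
Baby table (42^j mod 73 for j=0..8):
  0:1  1:42  2:12  3:66  4:71  5:62  6:49  7:14
  8:4
Giant step factor: 42^(-9) ≡ 10 (mod 73).
Scan 49·10^i mod 73 for i = 0, 1, …:
  i=0: 49
Match at i=0, j=6: x = 0·9 + 6 = 6.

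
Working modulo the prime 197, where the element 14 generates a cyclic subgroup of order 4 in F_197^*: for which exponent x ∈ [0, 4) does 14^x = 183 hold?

3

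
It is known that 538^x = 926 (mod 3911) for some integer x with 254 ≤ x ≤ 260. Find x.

Compute 538^254 mod 3911 = 1887, then multiply by 538 repeatedly:
  538^254=1887  538^255=2257  538^256=1856  538^257=1223  538^258=926
Found 926 at exponent 258.

258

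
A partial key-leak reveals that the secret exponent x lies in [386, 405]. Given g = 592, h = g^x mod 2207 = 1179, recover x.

Compute 592^386 mod 2207 = 581, then multiply by 592 repeatedly:
  592^386=581  592^387=1867  592^388=1764  592^389=377  592^390=277
  592^391=666  592^392=1426  592^393=1118  592^394=1963  592^395=1214
  592^396=1413  592^397=43  592^398=1179
Found 1179 at exponent 398.

398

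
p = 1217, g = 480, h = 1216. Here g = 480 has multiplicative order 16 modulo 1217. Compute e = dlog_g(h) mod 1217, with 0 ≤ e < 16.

Successive powers of 480 modulo 1217:
  480^0=1  480^1=480  480^2=387  480^3=776  480^4=78  480^5=930
  480^6=978  480^7=895  480^8=1216
So 480^8 ≡ 1216 (mod 1217), giving e = 8.

8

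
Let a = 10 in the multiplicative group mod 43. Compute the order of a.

The order of 10 must divide p − 1 = 42 = 2 · 3 · 7.
Divisors: 1, 2, 3, 6, 7, 14, 21, 42.
Check each in increasing order: 10^1 ≡ 10;  10^2 ≡ 14;  10^3 ≡ 11;  10^6 ≡ 35;  10^7 ≡ 6;  10^14 ≡ 36;  10^21 ≡ 1.
Smallest exponent giving 1 is 21.

21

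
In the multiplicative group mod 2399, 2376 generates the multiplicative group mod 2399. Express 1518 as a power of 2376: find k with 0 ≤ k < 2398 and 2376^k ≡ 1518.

2131

Baby-step giant-step with m = ceil(sqrt(2398)) = 49.
Baby table (2376^j mod 2399 for j=0..48):
  0:1  1:2376  2:529  3:2227  4:1557  5:174  6:796  7:884
  8:1259  9:2230  10:1488  11:1761  12:280  13:757  14:1781  15:2219
  16:1741  17:740  18:2172  19:423  20:2266  21:660  22:1613  23:1285
  24:1632  25:848  26:2087  27:2378  28:483  29:886  30:1213  31:889
  32:1144  33:77  34:628  35:2349  36:1150  37:2338  38:1403  39:1317
  40:896  41:983  42:1381  43:1823  44:1253  45:2368  46:713  47:394
  48:534
Giant step factor: 2376^(-49) ≡ 2073 (mod 2399).
Scan 1518·2073^i mod 2399 for i = 0, 1, …:
  i=0: 1518   i=1: 1725   i=2: 1415   i=3: 1717
  i=4: 1624   i=5: 755   i=6: 967   i=7: 1426
  i=8: 530   i=9: 2347     …   i=42: 1820
  i=43: 1632
Match at i=43, j=24: k = 43·49 + 24 = 2131.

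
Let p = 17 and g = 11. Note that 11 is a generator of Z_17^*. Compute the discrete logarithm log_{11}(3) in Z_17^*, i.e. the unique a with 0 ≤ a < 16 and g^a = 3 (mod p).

Successive powers of 11 modulo 17:
  11^0=1  11^1=11  11^2=2  11^3=5  11^4=4  11^5=10
  11^6=8  11^7=3
So 11^7 ≡ 3 (mod 17), giving a = 7.

7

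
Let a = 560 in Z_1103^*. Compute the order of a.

The order of 560 must divide p − 1 = 1102 = 2 · 19 · 29.
Divisors: 1, 2, 19, 29, 38, 58, 551, 1102.
Check each in increasing order: 560^1 ≡ 560;  560^2 ≡ 348;  560^19 ≡ 1024;  560^29 ≡ 479;  560^38 ≡ 726;  560^58 ≡ 17;  560^551 ≡ 1.
Smallest exponent giving 1 is 551.

551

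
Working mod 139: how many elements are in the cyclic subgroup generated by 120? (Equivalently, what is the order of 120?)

69

The order of 120 must divide p − 1 = 138 = 2 · 3 · 23.
Divisors: 1, 2, 3, 6, 23, 46, 69, 138.
Check each in increasing order: 120^1 ≡ 120;  120^2 ≡ 83;  120^3 ≡ 91;  120^6 ≡ 80;  120^23 ≡ 42;  120^46 ≡ 96;  120^69 ≡ 1.
Smallest exponent giving 1 is 69.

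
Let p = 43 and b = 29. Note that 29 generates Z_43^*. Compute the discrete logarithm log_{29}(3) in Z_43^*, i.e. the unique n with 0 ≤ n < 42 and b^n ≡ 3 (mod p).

41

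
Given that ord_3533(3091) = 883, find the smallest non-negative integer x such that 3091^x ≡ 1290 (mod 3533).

809

Baby-step giant-step with m = ceil(sqrt(883)) = 30.
Baby table (3091^j mod 3533 for j=0..29):
  0:1  1:3091  2:1049  3:2698  4:1638  5:269  6:1224  7:3074
  8:1497  9:2530  10:1701  11:687  12:184  13:3464  14:2234  15:1812
  16:1087  17:34  18:2637  19:336  20:3407  21:2697  22:2080  23:2753
  24:2059  25:1436  26:1228  27:1306  28:2160  29:2723
Giant step factor: 3091^(-30) ≡ 631 (mod 3533).
Scan 1290·631^i mod 3533 for i = 0, 1, …:
  i=0: 1290   i=1: 1400   i=2: 150   i=3: 2792
  i=4: 2318   i=5: 3529   i=6: 1009   i=7: 739
  i=8: 3486   i=9: 2140     …   i=25: 3039
  i=26: 2723
Match at i=26, j=29: x = 26·30 + 29 = 809.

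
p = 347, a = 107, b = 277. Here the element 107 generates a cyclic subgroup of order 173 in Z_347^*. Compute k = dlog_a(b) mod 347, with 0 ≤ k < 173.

96

Baby-step giant-step with m = ceil(sqrt(173)) = 14.
Baby table (107^j mod 347 for j=0..13):
  0:1  1:107  2:345  3:133  4:4  5:81  6:339  7:185
  8:16  9:324  10:315  11:46  12:64  13:255
Giant step factor: 107^(-14) ≡ 225 (mod 347).
Scan 277·225^i mod 347 for i = 0, 1, …:
  i=0: 277   i=1: 212   i=2: 161   i=3: 137
  i=4: 289   i=5: 136   i=6: 64
Match at i=6, j=12: k = 6·14 + 12 = 96.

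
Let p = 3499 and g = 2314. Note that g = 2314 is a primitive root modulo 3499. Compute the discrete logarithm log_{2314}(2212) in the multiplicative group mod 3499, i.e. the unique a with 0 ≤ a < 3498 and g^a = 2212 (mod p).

Baby-step giant-step with m = ceil(sqrt(3498)) = 60.
Baby table (2314^j mod 3499 for j=0..59):
  0:1  1:2314  2:1126  3:2308  4:1238  5:2550  6:1386  7:2120
  8:82  9:802  10:1358  11:310  12:45  13:2659  14:1684  15:2389
  16:3225  17:2782  18:2887  19:927  20:191  21:1100  22:1627  23:3453
  24:2025  25:689  26:2301  27:2535  28:1666  29:2725  30:452  31:3226
  32:1597  33:514  34:3235  35:1429  36:151  37:3013  38:2074  39:2107
  40:1491  41:160  42:2845  43:1711  44:1885  45:2136  46:2116  47:1323
  48:3296  49:2623  50:2356  51:342  52:614  53:202  54:2061  55:17
  56:849  57:1647  58:747  59:52
Giant step factor: 2314^(-60) ≡ 2587 (mod 3499).
Scan 2212·2587^i mod 3499 for i = 0, 1, …:
  i=0: 2212   i=1: 1579   i=2: 1540   i=3: 2118
  i=4: 3331   i=5: 2759   i=6: 3072   i=7: 1035
  i=8: 810   i=9: 3068     …   i=39: 2160
  i=40: 17
Match at i=40, j=55: a = 40·60 + 55 = 2455.

2455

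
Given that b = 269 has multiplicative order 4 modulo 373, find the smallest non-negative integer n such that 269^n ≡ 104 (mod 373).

3

Successive powers of 269 modulo 373:
  269^0=1  269^1=269  269^2=372  269^3=104
So 269^3 ≡ 104 (mod 373), giving n = 3.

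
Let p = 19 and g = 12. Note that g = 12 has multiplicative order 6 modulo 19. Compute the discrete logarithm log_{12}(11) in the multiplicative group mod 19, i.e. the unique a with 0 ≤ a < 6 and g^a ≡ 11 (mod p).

Successive powers of 12 modulo 19:
  12^0=1  12^1=12  12^2=11
So 12^2 ≡ 11 (mod 19), giving a = 2.

2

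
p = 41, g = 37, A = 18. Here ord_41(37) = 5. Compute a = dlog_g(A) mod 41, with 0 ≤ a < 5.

3

Successive powers of 37 modulo 41:
  37^0=1  37^1=37  37^2=16  37^3=18
So 37^3 ≡ 18 (mod 41), giving a = 3.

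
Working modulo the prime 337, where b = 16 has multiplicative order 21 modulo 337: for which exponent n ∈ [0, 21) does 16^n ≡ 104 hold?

Successive powers of 16 modulo 337:
  16^0=1  16^1=16  16^2=256  16^3=52  16^4=158  16^5=169
  16^6=8  16^7=128  16^8=26  16^9=79  16^10=253  16^11=4
  16^12=64  16^13=13  16^14=208  16^15=295  16^16=2  16^17=32
  16^18=175  16^19=104
So 16^19 ≡ 104 (mod 337), giving n = 19.

19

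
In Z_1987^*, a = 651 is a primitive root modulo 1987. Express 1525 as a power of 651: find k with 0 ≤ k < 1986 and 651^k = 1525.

Baby-step giant-step with m = ceil(sqrt(1986)) = 45.
Baby table (651^j mod 1987 for j=0..44):
  0:1  1:651  2:570  3:1488  4:1019  5:1698  6:626  7:191
  8:1147  9:1572  10:67  11:1890  12:437  13:346  14:715  15:507
  16:215  17:875  18:1343  19:13  20:515  21:1449  22:1461  23:1325
  24:217  25:190  26:496  27:1002  28:566  29:871  30:726  31:1707
  32:524  33:1347  34:630  35:808  36:1440  37:1563  38:169  39:734
  40:954  41:1110  42:1329  43:834  44:483
Giant step factor: 651^(-45) ≡ 1885 (mod 1987).
Scan 1525·1885^i mod 1987 for i = 0, 1, …:
  i=0: 1525   i=1: 1423   i=2: 1892   i=3: 1742
  i=4: 1146   i=5: 341   i=6: 984   i=7: 969
  i=8: 512   i=9: 1425     …   i=35: 569
  i=36: 1572
Match at i=36, j=9: k = 36·45 + 9 = 1629.

1629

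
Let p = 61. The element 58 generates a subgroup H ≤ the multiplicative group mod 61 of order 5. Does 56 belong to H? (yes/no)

no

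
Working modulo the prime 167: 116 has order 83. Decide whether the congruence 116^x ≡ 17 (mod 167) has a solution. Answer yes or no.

17 ∈ ⟨116⟩ iff 17^83 ≡ 1 (mod 167), since |⟨116⟩| = 83.
17^83 mod 167 = 166.
Since 166 ≠ 1, 17 does not lie in the subgroup.

no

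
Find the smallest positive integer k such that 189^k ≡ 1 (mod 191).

190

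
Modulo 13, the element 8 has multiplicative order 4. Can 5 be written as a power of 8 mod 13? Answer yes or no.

⟨8⟩ has order 4; its elements mod 13 are {1, 5, 8, 12}.
5 is in this set.

yes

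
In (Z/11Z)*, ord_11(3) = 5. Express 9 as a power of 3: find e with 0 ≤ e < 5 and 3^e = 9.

2

Successive powers of 3 modulo 11:
  3^0=1  3^1=3  3^2=9
So 3^2 ≡ 9 (mod 11), giving e = 2.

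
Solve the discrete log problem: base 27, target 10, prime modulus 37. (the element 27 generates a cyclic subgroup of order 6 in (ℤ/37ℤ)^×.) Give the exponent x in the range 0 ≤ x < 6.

4

Successive powers of 27 modulo 37:
  27^0=1  27^1=27  27^2=26  27^3=36  27^4=10
So 27^4 ≡ 10 (mod 37), giving x = 4.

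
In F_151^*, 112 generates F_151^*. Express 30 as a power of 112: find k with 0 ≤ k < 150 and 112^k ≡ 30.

Baby-step giant-step with m = ceil(sqrt(150)) = 13.
Baby table (112^j mod 151 for j=0..12):
  0:1  1:112  2:11  3:24  4:121  5:113  6:123  7:35
  8:145  9:83  10:85  11:7  12:29
Giant step factor: 112^(-13) ≡ 51 (mod 151).
Scan 30·51^i mod 151 for i = 0, 1, …:
  i=0: 30   i=1: 20   i=2: 114   i=3: 76
  i=4: 101   i=5: 17   i=6: 112
Match at i=6, j=1: k = 6·13 + 1 = 79.

79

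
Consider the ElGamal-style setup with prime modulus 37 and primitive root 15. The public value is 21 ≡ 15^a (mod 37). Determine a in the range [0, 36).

10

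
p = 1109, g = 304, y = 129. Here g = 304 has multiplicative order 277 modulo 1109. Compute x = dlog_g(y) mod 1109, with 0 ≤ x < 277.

215

Baby-step giant-step with m = ceil(sqrt(277)) = 17.
Baby table (304^j mod 1109 for j=0..16):
  0:1  1:304  2:369  3:167  4:863  5:628  6:164  7:1060
  8:630  9:772  10:689  11:964  12:280  13:836  14:183  15:182
  16:987
Giant step factor: 304^(-17) ≡ 131 (mod 1109).
Scan 129·131^i mod 1109 for i = 0, 1, …:
  i=0: 129   i=1: 264   i=2: 205   i=3: 239
  i=4: 257   i=5: 397   i=6: 993   i=7: 330
  i=8: 1088   i=9: 576   i=10: 44   i=11: 219
  i=12: 964
Match at i=12, j=11: x = 12·17 + 11 = 215.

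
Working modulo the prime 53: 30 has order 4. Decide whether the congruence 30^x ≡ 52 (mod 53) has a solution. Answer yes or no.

yes

52 ∈ ⟨30⟩ iff 52^4 ≡ 1 (mod 53), since |⟨30⟩| = 4.
52^4 mod 53 = 1.
Since 1 = 1, 52 lies in the subgroup.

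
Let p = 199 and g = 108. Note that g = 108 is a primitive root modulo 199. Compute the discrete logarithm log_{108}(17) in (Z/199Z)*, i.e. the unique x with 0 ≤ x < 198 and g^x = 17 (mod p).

Baby-step giant-step with m = ceil(sqrt(198)) = 15.
Baby table (108^j mod 199 for j=0..14):
  0:1  1:108  2:122  3:42  4:158  5:149  6:172  7:69
  8:89  9:60  10:112  11:156  12:132  13:127  14:184
Giant step factor: 108^(-15) ≡ 135 (mod 199).
Scan 17·135^i mod 199 for i = 0, 1, …:
  i=0: 17   i=1: 106   i=2: 181   i=3: 157
  i=4: 101   i=5: 103   i=6: 174   i=7: 8
  i=8: 85   i=9: 132
Match at i=9, j=12: x = 9·15 + 12 = 147.

147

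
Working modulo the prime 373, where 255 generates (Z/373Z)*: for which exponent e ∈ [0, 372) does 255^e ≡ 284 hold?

Baby-step giant-step with m = ceil(sqrt(372)) = 20.
Baby table (255^j mod 373 for j=0..19):
  0:1  1:255  2:123  3:33  4:209  5:329  6:343  7:183
  8:40  9:129  10:71  11:201  12:154  13:105  14:292  15:233
  16:108  17:311  18:229  19:207
Giant step factor: 255^(-20) ≡ 68 (mod 373).
Scan 284·68^i mod 373 for i = 0, 1, …:
  i=0: 284   i=1: 289   i=2: 256   i=3: 250
  i=4: 215   i=5: 73   i=6: 115   i=7: 360
  i=8: 235   i=9: 314   i=10: 91   i=11: 220
  i=12: 40
Match at i=12, j=8: e = 12·20 + 8 = 248.

248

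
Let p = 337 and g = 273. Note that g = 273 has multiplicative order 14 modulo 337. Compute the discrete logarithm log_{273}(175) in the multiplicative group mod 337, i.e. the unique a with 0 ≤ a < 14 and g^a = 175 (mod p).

12

Successive powers of 273 modulo 337:
  273^0=1  273^1=273  273^2=52  273^3=42  273^4=8  273^5=162
  273^6=79  273^7=336  273^8=64  273^9=285  273^10=295  273^11=329
  273^12=175
So 273^12 ≡ 175 (mod 337), giving a = 12.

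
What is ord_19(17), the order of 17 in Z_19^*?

9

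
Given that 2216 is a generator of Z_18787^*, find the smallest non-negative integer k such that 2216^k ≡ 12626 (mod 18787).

6529

Baby-step giant-step with m = ceil(sqrt(18786)) = 138.
Baby table (2216^j mod 18787 for j=0..137):
  0:1  1:2216  2:7249  3:899  4:762  5:16549  6:360  7:8706
  8:17034  9:4261  10:11302  11:2161  12:16878  13:15518  14:7678  15:12213
  16:10728  17:7693  18:7879  19:6741  20:2391  21:522  22:10745  23:7791
  24:18390  25:3237  26:15345  27:50  28:16865  29:5497  30:7376  31:526
  32:822  33:18000  34:3199  35:6285  36:6393  37:1490  38:14115  39:17272
  40:5633  41:8160  42:9466  43:10364  44:8910  45:18210  46:17671  47:6828
  48:7313  49:11214  50:13810  51:17724  52:11554  53:15770  54:2500  55:16622
  56:11832  57:11847  58:7513  59:3526  60:17011  61:9654  62:13658  63:271
  64:18139  65:10631  66:18185  67:18632  68:13473  69:3625  70:10951  71:13399
  72:8724  73:561  74:3234  75:8697  76:15877  77:14168  78:3211  79:14090
  80:18233  81:12278  82:4472  83:9203  84:9953  85:18697  86:7217  87:5135
  88:13025  89:6568  90:13550  91:5174  92:5514  93:7474  94:11037  95:16105
  96:12167  97:2727  98:12405  99:4099  100:9263  101:11404  102:2749  103:4796
  104:13281  105:10254  106:9381  107:9874  108:12716  109:16943  110:9262  111:9188
  112:14287  113:3897  114:12519  115:12492  116:9021  117:1168  118:14469  119:12682
  120:16747  121:7027  122:16196  123:7166  124:4841  125:279  126:17080  127:12262
  128:6590  129:5941  130:14356  131:6505  132:5451  133:18162  134:5238  135:15829
  136:1735  137:12212
Giant step factor: 2216^(-138) ≡ 682 (mod 18787).
Scan 12626·682^i mod 18787 for i = 0, 1, …:
  i=0: 12626   i=1: 6486   i=2: 8507   i=3: 15378
  i=4: 4650   i=5: 15084   i=6: 10799   i=7: 414
  i=8: 543   i=9: 13373     …   i=46: 13403
  i=47: 10364
Match at i=47, j=43: k = 47·138 + 43 = 6529.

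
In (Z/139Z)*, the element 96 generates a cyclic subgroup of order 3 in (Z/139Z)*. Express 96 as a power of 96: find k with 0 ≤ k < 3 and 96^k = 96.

Successive powers of 96 modulo 139:
  96^0=1  96^1=96
So 96^1 ≡ 96 (mod 139), giving k = 1.

1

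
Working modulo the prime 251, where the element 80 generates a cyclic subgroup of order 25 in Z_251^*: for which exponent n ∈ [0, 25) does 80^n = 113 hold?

20

Successive powers of 80 modulo 251:
  80^0=1  80^1=80  80^2=125  80^3=211  80^4=63  80^5=20
  80^6=94  80^7=241  80^8=204  80^9=5  80^10=149  80^11=123
  80^12=51  80^13=64  80^14=100  80^15=219  80^16=201  80^17=16
  80^18=25  80^19=243  80^20=113
So 80^20 ≡ 113 (mod 251), giving n = 20.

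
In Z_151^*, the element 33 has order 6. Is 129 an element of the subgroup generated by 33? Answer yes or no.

no

⟨33⟩ has order 6; its elements mod 151 are {1, 32, 33, 118, 119, 150}.
129 is not in this set.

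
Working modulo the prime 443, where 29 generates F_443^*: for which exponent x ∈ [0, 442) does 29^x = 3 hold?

288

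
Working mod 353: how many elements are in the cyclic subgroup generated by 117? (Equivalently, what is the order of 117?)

352

The order of 117 must divide p − 1 = 352 = 2^5 · 11.
Divisors: 1, 2, 4, 8, 11, 16, 22, 32, 44, 88, 176, 352.
Check each in increasing order: 117^1 ≡ 117;  117^2 ≡ 275;  117^4 ≡ 83;  117^8 ≡ 182;  117^11 ≡ 286;  117^16 ≡ 295;  117^22 ≡ 253;  117^32 ≡ 187;  117^44 ≡ 116;  117^88 ≡ 42;  117^176 ≡ 352;  117^352 ≡ 1.
Smallest exponent giving 1 is 352.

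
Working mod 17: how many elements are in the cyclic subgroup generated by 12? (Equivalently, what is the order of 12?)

16

The order of 12 must divide p − 1 = 16 = 2^4.
Divisors: 1, 2, 4, 8, 16.
Check each in increasing order: 12^1 ≡ 12;  12^2 ≡ 8;  12^4 ≡ 13;  12^8 ≡ 16;  12^16 ≡ 1.
Smallest exponent giving 1 is 16.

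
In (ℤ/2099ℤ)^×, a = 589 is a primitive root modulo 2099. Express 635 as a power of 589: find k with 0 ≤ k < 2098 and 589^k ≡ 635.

1438

Baby-step giant-step with m = ceil(sqrt(2098)) = 46.
Baby table (589^j mod 2099 for j=0..45):
  0:1  1:589  2:586  3:918  4:1259  5:604  6:1025  7:1312
  8:336  9:598  10:1689  11:1994  12:1125  13:1440  14:164  15:42
  16:1649  17:1523  18:774  19:403  20:180  21:1070  22:530  23:1518
  24:2027  25:1671  26:1887  27:1072  28:1708  29:591  30:1764  31:2090
  32:996  33:1023  34:134  35:1263  36:861  37:1270  38:786  39:1174
  40:915  41:1591  42:945  43:370  44:1733  45:623
Giant step factor: 589^(-46) ≡ 1627 (mod 2099).
Scan 635·1627^i mod 2099 for i = 0, 1, …:
  i=0: 635   i=1: 437   i=2: 1537   i=3: 790
  i=4: 742   i=5: 309   i=6: 1082   i=7: 1452
  i=8: 1029   i=9: 1280     …   i=30: 847
  i=31: 1125
Match at i=31, j=12: k = 31·46 + 12 = 1438.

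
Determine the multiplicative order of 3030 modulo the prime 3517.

3516

The order of 3030 must divide p − 1 = 3516 = 2^2 · 3 · 293.
Divisors: 1, 2, 3, 4, 6, 12, 293, 586, 879, 1172, 1758, 3516.
Check each in increasing order: 3030^1 ≡ 3030;  3030^2 ≡ 1530;  3030^3 ≡ 494;  3030^4 ≡ 2095;  3030^6 ≡ 1363;  3030^12 ≡ 793;  3030^293 ≡ 980;  3030^586 ≡ 259;  3030^879 ≡ 596;  3030^1172 ≡ 258;  3030^1758 ≡ 3516;  3030^3516 ≡ 1.
Smallest exponent giving 1 is 3516.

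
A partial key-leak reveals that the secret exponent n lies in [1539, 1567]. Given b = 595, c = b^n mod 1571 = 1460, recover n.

Compute 595^1539 mod 1571 = 801, then multiply by 595 repeatedly:
  595^1539=801  595^1540=582  595^1541=670  595^1542=1187  595^1543=886
  595^1544=885  595^1545=290  595^1546=1311  595^1547=829  595^1548=1532
  595^1549=360  595^1550=544  595^1551=54  595^1552=710  595^1553=1422
  595^1554=892  595^1555=1313  595^1556=448  595^1557=1061  595^1558=1324
  595^1559=709  595^1560=827  595^1561=342  595^1562=831  595^1563=1151
  595^1564=1460
Found 1460 at exponent 1564.

1564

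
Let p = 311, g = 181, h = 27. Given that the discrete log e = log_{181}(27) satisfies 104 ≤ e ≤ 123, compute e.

Compute 181^104 mod 311 = 98, then multiply by 181 repeatedly:
  181^104=98  181^105=11  181^106=125  181^107=233  181^108=188
  181^109=129  181^110=24  181^111=301  181^112=56  181^113=184
  181^114=27
Found 27 at exponent 114.

114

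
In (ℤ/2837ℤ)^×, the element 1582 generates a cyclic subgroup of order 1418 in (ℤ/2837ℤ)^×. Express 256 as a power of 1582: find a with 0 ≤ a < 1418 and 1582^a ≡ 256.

1266

Baby-step giant-step with m = ceil(sqrt(1418)) = 38.
Baby table (1582^j mod 2837 for j=0..37):
  0:1  1:1582  2:490  3:679  4:1792  5:781  6:1447  7:2532
  8:2617  9:911  10:6  11:981  12:103  13:1237  14:2241  15:1849
  16:171  17:1007  18:1517  19:2629  20:36  21:212  22:618  23:1748
  24:2098  25:2583  26:1026  27:368  28:591  29:1589  30:216  31:1272
  32:871  33:1977  34:1240  35:1313  36:482  37:2208
Giant step factor: 1582^(-38) ≡ 2833 (mod 2837).
Scan 256·2833^i mod 2837 for i = 0, 1, …:
  i=0: 256   i=1: 1813   i=2: 1259   i=3: 638
  i=4: 285   i=5: 1697   i=6: 1723   i=7: 1619
  i=8: 2035   i=9: 371     …   i=32: 2102
  i=33: 103
Match at i=33, j=12: a = 33·38 + 12 = 1266.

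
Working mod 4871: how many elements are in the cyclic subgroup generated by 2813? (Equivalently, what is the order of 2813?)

4870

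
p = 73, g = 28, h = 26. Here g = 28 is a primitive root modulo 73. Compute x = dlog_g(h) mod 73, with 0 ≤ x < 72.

Baby-step giant-step with m = ceil(sqrt(72)) = 9.
Baby table (28^j mod 73 for j=0..8):
  0:1  1:28  2:54  3:52  4:69  5:34  6:3  7:11
  8:16
Giant step factor: 28^(-9) ≡ 22 (mod 73).
Scan 26·22^i mod 73 for i = 0, 1, …:
  i=0: 26   i=1: 61   i=2: 28
Match at i=2, j=1: x = 2·9 + 1 = 19.

19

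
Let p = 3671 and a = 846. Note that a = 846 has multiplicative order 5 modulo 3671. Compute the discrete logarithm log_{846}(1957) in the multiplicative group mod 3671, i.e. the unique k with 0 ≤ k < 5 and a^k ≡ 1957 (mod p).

4

Successive powers of 846 modulo 3671:
  846^0=1  846^1=846  846^2=3542  846^3=996  846^4=1957
So 846^4 ≡ 1957 (mod 3671), giving k = 4.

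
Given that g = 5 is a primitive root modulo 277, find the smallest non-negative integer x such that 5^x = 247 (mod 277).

198

Baby-step giant-step with m = ceil(sqrt(276)) = 17.
Baby table (5^j mod 277 for j=0..16):
  0:1  1:5  2:25  3:125  4:71  5:78  6:113  7:11
  8:55  9:275  10:267  11:227  12:27  13:135  14:121  15:51
  16:255
Giant step factor: 5^(-17) ≡ 209 (mod 277).
Scan 247·209^i mod 277 for i = 0, 1, …:
  i=0: 247   i=1: 101   i=2: 57   i=3: 2
  i=4: 141   i=5: 107   i=6: 203   i=7: 46
  i=8: 196   i=9: 245   i=10: 237   i=11: 227
Match at i=11, j=11: x = 11·17 + 11 = 198.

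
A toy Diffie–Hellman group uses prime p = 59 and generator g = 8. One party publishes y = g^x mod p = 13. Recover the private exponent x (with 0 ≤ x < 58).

15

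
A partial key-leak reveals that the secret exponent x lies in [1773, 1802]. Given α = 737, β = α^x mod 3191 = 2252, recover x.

1778

Compute 737^1773 mod 3191 = 2538, then multiply by 737 repeatedly:
  737^1773=2538  737^1774=580  737^1775=3057  737^1776=163  737^1777=2064
  737^1778=2252
Found 2252 at exponent 1778.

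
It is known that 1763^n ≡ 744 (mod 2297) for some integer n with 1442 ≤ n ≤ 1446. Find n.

1446

Compute 1763^1442 mod 2297 = 2001, then multiply by 1763 repeatedly:
  1763^1442=2001  1763^1443=1868  1763^1444=1683  1763^1445=1702  1763^1446=744
Found 744 at exponent 1446.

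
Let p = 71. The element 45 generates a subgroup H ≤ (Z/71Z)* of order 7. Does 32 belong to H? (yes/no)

yes

⟨45⟩ has order 7; its elements mod 71 are {1, 20, 30, 32, 37, 45, 48}.
32 is in this set.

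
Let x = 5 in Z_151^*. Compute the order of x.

75

The order of 5 must divide p − 1 = 150 = 2 · 3 · 5^2.
Divisors: 1, 2, 3, 5, 6, 10, 15, 25, 30, 50, 75, 150.
Check each in increasing order: 5^1 ≡ 5;  5^2 ≡ 25;  5^3 ≡ 125;  5^5 ≡ 105;  5^6 ≡ 72;  5^10 ≡ 2;  5^15 ≡ 59;  5^25 ≡ 118;  5^30 ≡ 8;  5^50 ≡ 32;  5^75 ≡ 1.
Smallest exponent giving 1 is 75.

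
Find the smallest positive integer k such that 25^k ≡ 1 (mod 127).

21

The order of 25 must divide p − 1 = 126 = 2 · 3^2 · 7.
Divisors: 1, 2, 3, 6, 7, 9, 14, 18, 21, 42, 63, 126.
Check each in increasing order: 25^1 ≡ 25;  25^2 ≡ 117;  25^3 ≡ 4;  25^6 ≡ 16;  25^7 ≡ 19;  25^9 ≡ 64;  25^14 ≡ 107;  25^18 ≡ 32;  25^21 ≡ 1.
Smallest exponent giving 1 is 21.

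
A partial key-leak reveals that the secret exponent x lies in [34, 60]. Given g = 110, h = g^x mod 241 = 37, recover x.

Compute 110^34 mod 241 = 49, then multiply by 110 repeatedly:
  110^34=49  110^35=88  110^36=40  110^37=62  110^38=72
  110^39=208  110^40=226  110^41=37
Found 37 at exponent 41.

41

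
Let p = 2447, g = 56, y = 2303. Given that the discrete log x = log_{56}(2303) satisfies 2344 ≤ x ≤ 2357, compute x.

Compute 56^2344 mod 2447 = 466, then multiply by 56 repeatedly:
  56^2344=466  56^2345=1626  56^2346=517  56^2347=2035  56^2348=1398
  56^2349=2431  56^2350=1551  56^2351=1211  56^2352=1747  56^2353=2399
  56^2354=2206  56^2355=1186  56^2356=347  56^2357=2303
Found 2303 at exponent 2357.

2357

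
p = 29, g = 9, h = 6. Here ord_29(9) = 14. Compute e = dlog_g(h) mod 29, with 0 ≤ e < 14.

9

Successive powers of 9 modulo 29:
  9^0=1  9^1=9  9^2=23  9^3=4  9^4=7  9^5=5
  9^6=16  9^7=28  9^8=20  9^9=6
So 9^9 ≡ 6 (mod 29), giving e = 9.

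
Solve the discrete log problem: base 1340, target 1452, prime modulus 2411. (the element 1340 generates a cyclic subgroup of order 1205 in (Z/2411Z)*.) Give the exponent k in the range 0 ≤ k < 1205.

Baby-step giant-step with m = ceil(sqrt(1205)) = 35.
Baby table (1340^j mod 2411 for j=0..34):
  0:1  1:1340  2:1816  3:741  4:2019  5:318  6:1784  7:1259
  8:1771  9:716  10:2273  11:727  12:136  13:1415  14:1054  15:1925
  16:2141  17:2261  18:1524  19:43  20:2167  21:936  22:520  23:21
  24:1619  25:1971  26:1095  27:1412  28:1856  29:1299  30:2329  31:1026
  32:570  33:1924  34:801
Giant step factor: 1340^(-35) ≡ 1024 (mod 2411).
Scan 1452·1024^i mod 2411 for i = 0, 1, …:
  i=0: 1452   i=1: 1672   i=2: 318
Match at i=2, j=5: k = 2·35 + 5 = 75.

75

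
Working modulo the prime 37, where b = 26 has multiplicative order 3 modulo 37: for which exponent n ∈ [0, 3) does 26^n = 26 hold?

1

Successive powers of 26 modulo 37:
  26^0=1  26^1=26
So 26^1 ≡ 26 (mod 37), giving n = 1.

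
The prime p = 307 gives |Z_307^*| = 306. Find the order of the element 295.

51

The order of 295 must divide p − 1 = 306 = 2 · 3^2 · 17.
Divisors: 1, 2, 3, 6, 9, 17, 18, 34, 51, 102, 153, 306.
Check each in increasing order: 295^1 ≡ 295;  295^2 ≡ 144;  295^3 ≡ 114;  295^6 ≡ 102;  295^9 ≡ 269;  295^17 ≡ 289;  295^18 ≡ 216;  295^34 ≡ 17;  295^51 ≡ 1.
Smallest exponent giving 1 is 51.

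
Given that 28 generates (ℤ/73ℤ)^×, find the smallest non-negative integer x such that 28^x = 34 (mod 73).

Successive powers of 28 modulo 73:
  28^0=1  28^1=28  28^2=54  28^3=52  28^4=69  28^5=34
So 28^5 ≡ 34 (mod 73), giving x = 5.

5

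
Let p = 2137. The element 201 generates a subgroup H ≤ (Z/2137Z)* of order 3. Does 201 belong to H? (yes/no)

yes

⟨201⟩ has order 3; its elements mod 2137 are {1, 201, 1935}.
201 is in this set.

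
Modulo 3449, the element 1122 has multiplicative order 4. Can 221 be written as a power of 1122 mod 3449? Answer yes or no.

no

221 ∈ ⟨1122⟩ iff 221^4 ≡ 1 (mod 3449), since |⟨1122⟩| = 4.
221^4 mod 3449 = 1064.
Since 1064 ≠ 1, 221 does not lie in the subgroup.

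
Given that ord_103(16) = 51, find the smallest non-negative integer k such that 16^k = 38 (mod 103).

32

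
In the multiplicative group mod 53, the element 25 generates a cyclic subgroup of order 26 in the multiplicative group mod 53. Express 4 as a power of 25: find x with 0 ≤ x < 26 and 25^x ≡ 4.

Successive powers of 25 modulo 53:
  25^0=1  25^1=25  25^2=42  25^3=43  25^4=15  25^5=4
So 25^5 ≡ 4 (mod 53), giving x = 5.

5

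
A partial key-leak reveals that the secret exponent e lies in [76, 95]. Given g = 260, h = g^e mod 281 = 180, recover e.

Compute 260^76 mod 281 = 45, then multiply by 260 repeatedly:
  260^76=45  260^77=179  260^78=175  260^79=259  260^80=181
  260^81=133  260^82=17  260^83=205  260^84=191  260^85=204
  260^86=212  260^87=44  260^88=200  260^89=15  260^90=247
  260^91=152  260^92=180
Found 180 at exponent 92.

92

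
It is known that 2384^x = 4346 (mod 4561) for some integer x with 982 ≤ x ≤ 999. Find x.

995

Compute 2384^982 mod 4561 = 427, then multiply by 2384 repeatedly:
  2384^982=427  2384^983=865  2384^984=588  2384^985=1565  2384^986=62
  2384^987=1856  2384^988=534  2384^989=537  2384^990=3128  2384^991=4478
  2384^992=2812  2384^993=3699  2384^994=2003  2384^995=4346
Found 4346 at exponent 995.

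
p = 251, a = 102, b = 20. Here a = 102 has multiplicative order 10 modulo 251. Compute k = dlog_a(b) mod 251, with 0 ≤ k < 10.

8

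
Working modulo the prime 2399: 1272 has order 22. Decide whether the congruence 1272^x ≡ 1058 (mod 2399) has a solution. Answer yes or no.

yes

1058 ∈ ⟨1272⟩ iff 1058^22 ≡ 1 (mod 2399), since |⟨1272⟩| = 22.
1058^22 mod 2399 = 1.
Since 1 = 1, 1058 lies in the subgroup.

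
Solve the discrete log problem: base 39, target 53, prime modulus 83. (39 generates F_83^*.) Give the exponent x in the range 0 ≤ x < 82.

7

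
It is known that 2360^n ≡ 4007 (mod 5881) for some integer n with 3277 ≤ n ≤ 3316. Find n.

3303

Compute 2360^3277 mod 5881 = 4849, then multiply by 2360 repeatedly:
  2360^3277=4849  2360^3278=5095  2360^3279=3436  2360^3280=4942  2360^3281=1097
  2360^3282=1280  2360^3283=3847  2360^3284=4537  2360^3285=3900  2360^3286=235
  2360^3287=1786  2360^3288=4164  2360^3289=5770  2360^3290=2685  2360^3291=2763
  2360^3292=4532  2360^3293=3862  2360^3294=4651  2360^3295=2414  2360^3296=4232
  2360^3297=1582  2360^3298=4966  2360^3299=4808  2360^3300=2431  2360^3301=3185
  2360^3302=682  2360^3303=4007
Found 4007 at exponent 3303.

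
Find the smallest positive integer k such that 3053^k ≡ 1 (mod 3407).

3406

The order of 3053 must divide p − 1 = 3406 = 2 · 13 · 131.
Divisors: 1, 2, 13, 26, 131, 262, 1703, 3406.
Check each in increasing order: 3053^1 ≡ 3053;  3053^2 ≡ 2664;  3053^13 ≡ 1425;  3053^26 ≡ 53;  3053^131 ≡ 1375;  3053^262 ≡ 3147;  3053^1703 ≡ 3406;  3053^3406 ≡ 1.
Smallest exponent giving 1 is 3406.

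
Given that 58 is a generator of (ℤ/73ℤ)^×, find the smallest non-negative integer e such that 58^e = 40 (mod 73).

19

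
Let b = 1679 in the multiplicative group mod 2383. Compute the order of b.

794

The order of 1679 must divide p − 1 = 2382 = 2 · 3 · 397.
Divisors: 1, 2, 3, 6, 397, 794, 1191, 2382.
Check each in increasing order: 1679^1 ≡ 1679;  1679^2 ≡ 2335;  1679^3 ≡ 430;  1679^6 ≡ 1409;  1679^397 ≡ 2382;  1679^794 ≡ 1.
Smallest exponent giving 1 is 794.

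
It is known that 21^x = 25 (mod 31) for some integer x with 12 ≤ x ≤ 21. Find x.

20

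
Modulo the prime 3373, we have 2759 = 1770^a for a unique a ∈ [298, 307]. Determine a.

Compute 1770^298 mod 3373 = 1312, then multiply by 1770 repeatedly:
  1770^298=1312  1770^299=1616  1770^300=16  1770^301=1336  1770^302=247
  1770^303=2073  1770^304=2759
Found 2759 at exponent 304.

304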